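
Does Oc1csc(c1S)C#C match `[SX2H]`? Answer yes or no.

Yes

The pattern [SX2H] describes an aliphatic sulfur with two connections, one being H — a thiol.
The molecule carries a thiol (-SH), whose atoms satisfy every constraint of the query, so the pattern matches.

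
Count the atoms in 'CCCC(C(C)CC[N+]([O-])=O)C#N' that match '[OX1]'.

Check the 13 heavy atoms by environment: 8× C (X4) → no; 1× N (charge +1, X3) → no; 1× O (charge -1, X1) → match; 1× O (X1) → match; 1× C (X2) → no; 1× N (X1) → no.
Summing the matching environments: 1 + 1 = 2 matching atoms.

2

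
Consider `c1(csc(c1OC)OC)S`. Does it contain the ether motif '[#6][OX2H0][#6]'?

The pattern [#6][OX2H0][#6] describes an aliphatic oxygen bridging two carbons with no H on the oxygen — an ether.
The molecule carries a methoxy ether (-OCH3), whose atoms satisfy every constraint of the query, so the pattern matches.

Yes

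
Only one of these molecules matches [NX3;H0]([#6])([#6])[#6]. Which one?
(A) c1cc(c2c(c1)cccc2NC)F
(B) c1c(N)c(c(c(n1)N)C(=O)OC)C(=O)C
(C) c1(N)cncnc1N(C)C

C

[NX3;H0]([#6])([#6])[#6] describes a trivalent nitrogen with no H, bonded to three carbons (a tertiary amine).
(A) has an N-methylamino group (-NHCH3) but the nitrogen still has one H (H1), not H0.
(B) has a primary amino group (-NH2) but the nitrogen has H2, not H0 with three carbons.
(C) contains a dimethylamino group (-N(CH3)2), which satisfies every atom and bond constraint.
So the answer is (C).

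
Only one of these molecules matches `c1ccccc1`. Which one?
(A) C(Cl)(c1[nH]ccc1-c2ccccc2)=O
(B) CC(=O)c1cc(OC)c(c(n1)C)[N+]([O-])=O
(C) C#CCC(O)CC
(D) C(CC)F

A

c1ccccc1 describes six aromatic carbons in a ring (a benzene ring).
(A) contains a phenyl ring, which satisfies every atom and bond constraint.
(B) has a methyl group (-CH3) but no six-membered all-carbon aromatic ring is present.
(C) has a methyl group (-CH3) but no six-membered all-carbon aromatic ring is present.
(D) has a methyl group (-CH3) but no six-membered all-carbon aromatic ring is present.
So the answer is (A).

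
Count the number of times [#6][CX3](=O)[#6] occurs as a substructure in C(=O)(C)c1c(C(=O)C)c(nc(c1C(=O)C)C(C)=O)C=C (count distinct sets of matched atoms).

4

[#6][CX3](=O)[#6] is the SMARTS for a ketone: a carbonyl carbon (no H) flanked by two carbons.
The molecule carries 4 separate instances of an acetyl/ketone group (-C(=O)CH3) meeting every constraint; each maps to a distinct set of atoms, giving 4 matches.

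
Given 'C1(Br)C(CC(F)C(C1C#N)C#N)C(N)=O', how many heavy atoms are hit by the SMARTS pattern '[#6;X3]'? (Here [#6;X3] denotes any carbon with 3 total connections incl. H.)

1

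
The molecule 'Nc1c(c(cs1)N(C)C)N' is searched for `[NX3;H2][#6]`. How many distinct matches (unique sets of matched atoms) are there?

[NX3;H2][#6] is the SMARTS for a primary amine: a trivalent nitrogen with two H attached to carbon.
The molecule carries 2 separate instances of a primary amino group (-NH2) meeting every constraint; each maps to a distinct set of atoms, giving 2 matches.

2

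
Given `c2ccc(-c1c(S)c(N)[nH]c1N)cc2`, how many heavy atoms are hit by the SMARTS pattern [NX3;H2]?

2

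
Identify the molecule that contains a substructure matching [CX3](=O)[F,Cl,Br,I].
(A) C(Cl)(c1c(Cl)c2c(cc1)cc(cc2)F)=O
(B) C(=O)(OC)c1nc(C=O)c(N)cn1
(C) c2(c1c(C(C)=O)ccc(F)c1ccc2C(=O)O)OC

[CX3](=O)[F,Cl,Br,I] describes a carbonyl carbon bonded to a halogen (an acyl halide).
(A) contains an acyl chloride (-C(=O)Cl), which satisfies every atom and bond constraint.
(B) has a methyl-ester group (-C(=O)OCH3) but the carbonyl is bonded to -O-C, not to a halogen.
(C) has a carboxylic acid group (-C(=O)OH) but the carbonyl is bonded to -OH, not to a halogen.
So the answer is (A).

A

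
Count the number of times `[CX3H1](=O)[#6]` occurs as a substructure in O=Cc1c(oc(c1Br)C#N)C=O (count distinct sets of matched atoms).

2

[CX3H1](=O)[#6] is the SMARTS for an aldehyde: an sp2 carbon with one H, double-bonded to O and single-bonded to carbon.
The molecule carries 2 separate instances of an aldehyde (-CHO) meeting every constraint; each maps to a distinct set of atoms, giving 2 matches.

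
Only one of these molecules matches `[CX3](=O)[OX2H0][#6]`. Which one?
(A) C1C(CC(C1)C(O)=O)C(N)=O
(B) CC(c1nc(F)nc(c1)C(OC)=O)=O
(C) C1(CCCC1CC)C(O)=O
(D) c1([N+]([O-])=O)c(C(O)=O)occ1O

[CX3](=O)[OX2H0][#6] describes a carbonyl carbon bonded to an oxygen that is itself bonded to carbon (no H on that O) (an ester).
(A) has a primary amide (-C(=O)NH2) but the carbonyl is bonded to N, not to an O-C linkage.
(B) contains a methyl-ester group (-C(=O)OCH3), which satisfies every atom and bond constraint.
(C) has a carboxylic acid group (-C(=O)OH) but the singly-bonded O carries H (OX2H1, not H0).
(D) has a carboxylic acid group (-C(=O)OH) but the singly-bonded O carries H (OX2H1, not H0).
So the answer is (B).

B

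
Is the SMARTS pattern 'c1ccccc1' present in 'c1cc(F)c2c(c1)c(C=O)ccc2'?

The pattern c1ccccc1 describes six aromatic carbons in a ring — a benzene ring.
The required atom environment is present in the molecule, so the pattern matches.

Yes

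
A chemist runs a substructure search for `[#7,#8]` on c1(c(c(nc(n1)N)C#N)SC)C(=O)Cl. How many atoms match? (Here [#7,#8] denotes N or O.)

5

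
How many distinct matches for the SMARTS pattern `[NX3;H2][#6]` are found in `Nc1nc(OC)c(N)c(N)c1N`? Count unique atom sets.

[NX3;H2][#6] is the SMARTS for a primary amine: a trivalent nitrogen with two H attached to carbon.
The molecule carries 4 separate instances of a primary amino group (-NH2) meeting every constraint; each maps to a distinct set of atoms, giving 4 matches.

4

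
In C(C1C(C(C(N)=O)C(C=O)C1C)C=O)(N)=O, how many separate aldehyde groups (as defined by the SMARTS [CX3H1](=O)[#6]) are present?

2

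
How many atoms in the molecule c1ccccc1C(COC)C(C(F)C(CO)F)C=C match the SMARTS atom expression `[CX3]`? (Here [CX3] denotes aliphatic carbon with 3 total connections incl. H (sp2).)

2

The query [CX3] means: C with X3: aliphatic carbon with exactly 3 total connections.
Check the 19 heavy atoms by environment: 7× C (X4) → no; 2× C (X3) → match; 2× O (X2) → no; 6× c (aromatic, X3) → no; 2× F (X1) → no.
That gives 2 matching atoms.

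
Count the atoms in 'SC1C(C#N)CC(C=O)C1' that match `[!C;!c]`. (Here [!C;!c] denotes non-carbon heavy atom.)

Check the 10 heavy atoms by environment: 7× C → no; 1× S → match; 1× N → match; 1× O → match.
Summing the matching environments: 1 + 1 + 1 = 3 matching atoms.

3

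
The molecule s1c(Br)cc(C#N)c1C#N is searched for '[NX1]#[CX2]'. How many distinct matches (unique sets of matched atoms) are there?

2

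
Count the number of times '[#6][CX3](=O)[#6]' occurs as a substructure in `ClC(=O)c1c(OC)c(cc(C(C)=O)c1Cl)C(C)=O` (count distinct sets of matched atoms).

2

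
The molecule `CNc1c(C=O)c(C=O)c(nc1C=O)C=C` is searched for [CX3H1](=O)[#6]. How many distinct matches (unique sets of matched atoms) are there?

[CX3H1](=O)[#6] is the SMARTS for an aldehyde: an sp2 carbon with one H, double-bonded to O and single-bonded to carbon.
The molecule carries 3 separate instances of an aldehyde (-CHO) meeting every constraint; each maps to a distinct set of atoms, giving 3 matches.

3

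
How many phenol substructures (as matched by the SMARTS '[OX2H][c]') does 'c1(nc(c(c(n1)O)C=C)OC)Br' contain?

[OX2H][c] is the SMARTS for a phenol: a hydroxyl oxygen attached to an aromatic carbon.
Exactly one fragment in the molecule meets all constraints, giving 1 match.

1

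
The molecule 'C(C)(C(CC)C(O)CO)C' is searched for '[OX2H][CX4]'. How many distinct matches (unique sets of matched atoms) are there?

2

[OX2H][CX4] is the SMARTS for an aliphatic alcohol: a hydroxyl oxygen bound to an sp3 (X4) carbon.
The molecule carries 2 separate instances of a hydroxyl group (-OH) meeting every constraint; each maps to a distinct set of atoms, giving 2 matches.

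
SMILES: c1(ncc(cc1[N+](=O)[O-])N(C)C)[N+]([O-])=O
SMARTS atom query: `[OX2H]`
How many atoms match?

0

Check the 15 heavy atoms by environment: 1× n (aromatic, H0, X2) → no; 2× c (aromatic, H1, X3) → no; 3× c (aromatic, H0, X3) → no; 2× N (charge +1, H0, X3) → no; 2× O (charge -1, H0, X1) → no; 2× O (H0, X1) → no; 1× N (H0, X3) → no; 2× C (H3, X4) → no.
No environment satisfies the query, so 0 matching atoms.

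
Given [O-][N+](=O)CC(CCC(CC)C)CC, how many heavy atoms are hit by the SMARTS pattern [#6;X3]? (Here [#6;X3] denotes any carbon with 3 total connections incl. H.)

The query [#6;X3] means: any carbon (aromatic or not) with three total connections.
Check the 13 heavy atoms by environment: 10× C (X4) → no; 1× N (charge +1, X3) → no; 1× O (charge -1, X1) → no; 1× O (X1) → no.
No environment satisfies the query, so 0 matching atoms.

0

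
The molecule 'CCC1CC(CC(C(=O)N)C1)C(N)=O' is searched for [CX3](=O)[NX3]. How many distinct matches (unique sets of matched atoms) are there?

2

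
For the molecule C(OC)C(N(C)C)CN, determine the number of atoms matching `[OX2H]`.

0

The query [OX2H] means: aliphatic oxygen with two connections, one of which is H — an -OH oxygen.
Check the 9 heavy atoms by environment: 2× C (H2, X4) → no; 1× C (H1, X4) → no; 1× N (H0, X3) → no; 3× C (H3, X4) → no; 1× O (H0, X2) → no; 1× N (H2, X3) → no.
No environment satisfies the query, so 0 matching atoms.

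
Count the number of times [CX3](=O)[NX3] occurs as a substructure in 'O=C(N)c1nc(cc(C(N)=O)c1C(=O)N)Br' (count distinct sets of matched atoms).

[CX3](=O)[NX3] is the SMARTS for an amide: a carbonyl carbon bonded to a trivalent nitrogen.
The molecule carries 3 separate instances of a primary amide (-C(=O)NH2) meeting every constraint; each maps to a distinct set of atoms, giving 3 matches.

3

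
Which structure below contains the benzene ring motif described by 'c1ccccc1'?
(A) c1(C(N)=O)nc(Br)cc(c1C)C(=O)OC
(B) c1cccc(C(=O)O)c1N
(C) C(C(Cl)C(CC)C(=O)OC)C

c1ccccc1 describes six aromatic carbons in a ring (a benzene ring).
(A) has a methyl group (-CH3) but no six-membered all-carbon aromatic ring is present.
(B) contains the required atom environment, so the pattern matches.
(C) has a methyl group (-CH3) but no six-membered all-carbon aromatic ring is present.
So the answer is (B).

B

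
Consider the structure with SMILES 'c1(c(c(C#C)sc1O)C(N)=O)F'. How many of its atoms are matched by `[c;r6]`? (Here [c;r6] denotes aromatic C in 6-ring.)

0

The query [c;r6] means: aromatic carbon that belongs to a six-membered ring.
Check the 12 heavy atoms by environment: 1× s (aromatic, in 5-ring) → no; 4× c (aromatic, in 5-ring) → no; 1× F (acyclic) → no; 3× C (acyclic) → no; 2× O (acyclic) → no; 1× N (acyclic) → no.
No environment satisfies the query, so 0 matching atoms.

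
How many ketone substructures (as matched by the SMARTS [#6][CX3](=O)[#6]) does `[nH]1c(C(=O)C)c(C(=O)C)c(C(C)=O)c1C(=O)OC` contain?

3

[#6][CX3](=O)[#6] is the SMARTS for a ketone: a carbonyl carbon (no H) flanked by two carbons.
The molecule carries 3 separate instances of an acetyl/ketone group (-C(=O)CH3) meeting every constraint; each maps to a distinct set of atoms, giving 3 matches.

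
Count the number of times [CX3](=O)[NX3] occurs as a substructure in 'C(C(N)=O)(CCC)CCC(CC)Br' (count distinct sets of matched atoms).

1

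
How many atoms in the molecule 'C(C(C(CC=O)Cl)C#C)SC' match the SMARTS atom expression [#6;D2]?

4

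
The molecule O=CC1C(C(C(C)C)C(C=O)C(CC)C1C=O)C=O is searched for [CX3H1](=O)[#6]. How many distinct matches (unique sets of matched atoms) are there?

4

[CX3H1](=O)[#6] is the SMARTS for an aldehyde: an sp2 carbon with one H, double-bonded to O and single-bonded to carbon.
The molecule carries 4 separate instances of an aldehyde (-CHO) meeting every constraint; each maps to a distinct set of atoms, giving 4 matches.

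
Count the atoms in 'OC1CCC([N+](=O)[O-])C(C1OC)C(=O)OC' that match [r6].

The query [r6] means: r6 matches atoms in a six-membered ring.
Check the 16 heavy atoms by environment: 6× C (in 6-ring) → match; 1× N (charge +1, acyclic) → no; 1× O (charge -1, acyclic) → no; 5× O (acyclic) → no; 3× C (acyclic) → no.
That gives 6 matching atoms.

6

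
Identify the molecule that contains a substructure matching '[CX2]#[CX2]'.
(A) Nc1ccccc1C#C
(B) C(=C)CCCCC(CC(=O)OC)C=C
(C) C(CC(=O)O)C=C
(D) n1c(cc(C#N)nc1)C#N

[CX2]#[CX2] describes a carbon-carbon triple bond (an alkyne).
(A) contains an ethynyl group (-C#CH), which satisfies every atom and bond constraint.
(B) has a vinyl group (-CH=CH2) but the C=C is a double bond; both carbons are CX3, not CX2.
(C) has a vinyl group (-CH=CH2) but the C=C is a double bond; both carbons are CX3, not CX2.
(D) has a nitrile (-C#N) but the triple bond is C#N, not C#C.
So the answer is (A).

A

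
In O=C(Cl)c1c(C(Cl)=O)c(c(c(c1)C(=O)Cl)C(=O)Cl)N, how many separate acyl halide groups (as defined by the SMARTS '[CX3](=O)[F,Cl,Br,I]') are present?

4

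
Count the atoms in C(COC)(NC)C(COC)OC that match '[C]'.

8

The query [C] means: uppercase C matches aliphatic (non-aromatic) carbon only.
Check the 12 heavy atoms by environment: 8× C → match; 3× O → no; 1× N → no.
That gives 8 matching atoms.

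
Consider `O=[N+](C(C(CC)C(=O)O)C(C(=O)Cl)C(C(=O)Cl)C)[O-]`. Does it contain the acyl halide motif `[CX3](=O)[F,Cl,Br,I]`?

The pattern [CX3](=O)[F,Cl,Br,I] describes a carbonyl carbon bonded to a halogen — an acyl halide.
The molecule carries an acyl chloride (-C(=O)Cl), whose atoms satisfy every constraint of the query, so the pattern matches.

Yes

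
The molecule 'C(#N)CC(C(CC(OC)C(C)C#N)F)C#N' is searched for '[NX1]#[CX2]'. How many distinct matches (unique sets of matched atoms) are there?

3

[NX1]#[CX2] is the SMARTS for a nitrile: a nitrogen triple-bonded to a two-connected carbon.
The molecule carries 3 separate instances of a nitrile (-C#N) meeting every constraint; each maps to a distinct set of atoms, giving 3 matches.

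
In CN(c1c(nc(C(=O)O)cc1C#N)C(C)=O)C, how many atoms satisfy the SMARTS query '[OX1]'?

2

The query [OX1] means: aliphatic oxygen with one total connection — typically a carbonyl =O or an oxide.
Check the 17 heavy atoms by environment: 1× n (aromatic, X2) → no; 5× c (aromatic, X3) → no; 2× C (X3) → no; 2× O (X1) → match; 1× O (X2) → no; 1× N (X3) → no; 3× C (X4) → no; 1× C (X2) → no; 1× N (X1) → no.
That gives 2 matching atoms.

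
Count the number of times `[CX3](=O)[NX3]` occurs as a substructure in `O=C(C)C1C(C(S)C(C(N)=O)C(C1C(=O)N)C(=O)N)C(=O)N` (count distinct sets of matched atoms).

4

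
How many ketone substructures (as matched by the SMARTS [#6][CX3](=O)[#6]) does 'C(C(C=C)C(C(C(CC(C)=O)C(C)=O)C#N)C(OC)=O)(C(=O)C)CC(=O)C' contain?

4

[#6][CX3](=O)[#6] is the SMARTS for a ketone: a carbonyl carbon (no H) flanked by two carbons.
The molecule carries 4 separate instances of an acetyl/ketone group (-C(=O)CH3) meeting every constraint; each maps to a distinct set of atoms, giving 4 matches.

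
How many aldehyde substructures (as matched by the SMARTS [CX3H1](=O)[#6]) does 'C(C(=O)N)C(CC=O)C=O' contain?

2

[CX3H1](=O)[#6] is the SMARTS for an aldehyde: an sp2 carbon with one H, double-bonded to O and single-bonded to carbon.
The molecule carries 2 separate instances of an aldehyde (-CHO) meeting every constraint; each maps to a distinct set of atoms, giving 2 matches.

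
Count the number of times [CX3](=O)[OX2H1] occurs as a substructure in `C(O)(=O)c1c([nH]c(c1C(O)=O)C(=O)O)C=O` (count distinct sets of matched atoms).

[CX3](=O)[OX2H1] is the SMARTS for a carboxylic acid: an sp2 carbon double-bonded to O and single-bonded to an -OH oxygen.
The molecule carries 3 separate instances of a carboxylic acid group (-C(=O)OH) meeting every constraint; each maps to a distinct set of atoms, giving 3 matches.

3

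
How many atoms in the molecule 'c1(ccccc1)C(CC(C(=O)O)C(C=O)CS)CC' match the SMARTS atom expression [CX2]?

0

The query [CX2] means: C with X2: aliphatic carbon with exactly 2 total connections.
Check the 19 heavy atoms by environment: 7× C (X4) → no; 2× C (X3) → no; 2× O (X1) → no; 1× O (X2) → no; 6× c (aromatic, X3) → no; 1× S (X2) → no.
No environment satisfies the query, so 0 matching atoms.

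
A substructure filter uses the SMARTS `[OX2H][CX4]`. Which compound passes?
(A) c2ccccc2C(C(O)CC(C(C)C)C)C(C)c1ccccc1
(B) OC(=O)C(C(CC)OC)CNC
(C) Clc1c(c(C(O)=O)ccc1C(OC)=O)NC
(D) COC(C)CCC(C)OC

A

[OX2H][CX4] describes a hydroxyl oxygen bound to an sp3 (X4) carbon (an aliphatic alcohol).
(A) contains a hydroxyl group (-OH), which satisfies every atom and bond constraint.
(B) has a methoxy ether (-OCH3) but the oxygen has H0 (ether), not H1.
(C) has a carboxylic acid group (-C(=O)OH) but the -OH is on a CX3 carbonyl carbon, not a CX4 carbon.
(D) has a methoxy ether (-OCH3) but the oxygen has H0 (ether), not H1.
So the answer is (A).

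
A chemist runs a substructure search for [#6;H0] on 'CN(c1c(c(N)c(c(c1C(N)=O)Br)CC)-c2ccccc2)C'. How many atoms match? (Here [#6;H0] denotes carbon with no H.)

The query [#6;H0] means: any carbon with no attached hydrogen.
Check the 22 heavy atoms by environment: 7× c (aromatic, H0) → match; 1× N (H0) → no; 3× C (H3) → no; 2× N (H2) → no; 5× c (aromatic, H1) → no; 1× C (H2) → no; 1× Br (H0) → no; 1× C (H0) → match; 1× O (H0) → no.
Summing the matching environments: 7 + 1 = 8 matching atoms.

8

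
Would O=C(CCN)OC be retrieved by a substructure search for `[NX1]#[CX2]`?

No

The pattern [NX1]#[CX2] describes a nitrogen triple-bonded to a two-connected carbon — a nitrile.
The closest candidate here is a primary amino group (-NH2), but the nitrogen is NX3 (three connections), not NX1 triple-bonded. No other fragment satisfies the full query, so there is no match.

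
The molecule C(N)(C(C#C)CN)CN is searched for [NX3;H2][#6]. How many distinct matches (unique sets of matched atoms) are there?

3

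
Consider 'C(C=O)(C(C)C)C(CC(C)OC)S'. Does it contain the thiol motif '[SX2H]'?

Yes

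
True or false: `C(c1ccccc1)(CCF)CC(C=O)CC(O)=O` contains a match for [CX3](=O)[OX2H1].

The pattern [CX3](=O)[OX2H1] describes an sp2 carbon double-bonded to O and single-bonded to an -OH oxygen — a carboxylic acid.
The molecule carries a carboxylic acid group (-C(=O)OH), whose atoms satisfy every constraint of the query, so the pattern matches.

True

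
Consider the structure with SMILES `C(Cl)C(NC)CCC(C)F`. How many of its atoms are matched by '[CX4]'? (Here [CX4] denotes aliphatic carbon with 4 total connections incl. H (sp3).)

7

Check the 10 heavy atoms by environment: 7× C (X4) → match; 1× Cl (X1) → no; 1× N (X3) → no; 1× F (X1) → no.
That gives 7 matching atoms.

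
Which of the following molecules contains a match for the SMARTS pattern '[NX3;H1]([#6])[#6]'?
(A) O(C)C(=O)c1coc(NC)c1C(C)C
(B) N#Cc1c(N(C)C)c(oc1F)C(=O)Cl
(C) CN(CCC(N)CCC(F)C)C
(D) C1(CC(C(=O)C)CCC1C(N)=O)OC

[NX3;H1]([#6])[#6] describes a trivalent nitrogen with one H, bonded to two carbons (a secondary amine).
(A) contains an N-methylamino group (-NHCH3), which satisfies every atom and bond constraint.
(B) has a dimethylamino group (-N(CH3)2) but the nitrogen has H0, not H1.
(C) has a dimethylamino group (-N(CH3)2) but the nitrogen has H0, not H1.
(D) has a primary amide (-C(=O)NH2) but the -C(=O)NH2 nitrogen has H2, not H1.
So the answer is (A).

A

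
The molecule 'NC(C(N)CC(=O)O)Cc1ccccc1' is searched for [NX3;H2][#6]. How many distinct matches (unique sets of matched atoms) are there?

[NX3;H2][#6] is the SMARTS for a primary amine: a trivalent nitrogen with two H attached to carbon.
The molecule carries 2 separate instances of a primary amino group (-NH2) meeting every constraint; each maps to a distinct set of atoms, giving 2 matches.

2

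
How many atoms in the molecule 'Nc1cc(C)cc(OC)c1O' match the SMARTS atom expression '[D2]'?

3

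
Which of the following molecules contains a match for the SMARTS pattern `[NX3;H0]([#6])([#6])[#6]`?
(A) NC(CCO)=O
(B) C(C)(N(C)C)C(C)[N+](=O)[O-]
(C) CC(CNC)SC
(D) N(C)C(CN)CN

[NX3;H0]([#6])([#6])[#6] describes a trivalent nitrogen with no H, bonded to three carbons (a tertiary amine).
(A) has a primary amide (-C(=O)NH2) but the amide nitrogen has H2 and only one carbon neighbour.
(B) contains a dimethylamino group (-N(CH3)2), which satisfies every atom and bond constraint.
(C) has an N-methylamino group (-NHCH3) but the nitrogen still has one H (H1), not H0.
(D) has an N-methylamino group (-NHCH3) but the nitrogen still has one H (H1), not H0.
So the answer is (B).

B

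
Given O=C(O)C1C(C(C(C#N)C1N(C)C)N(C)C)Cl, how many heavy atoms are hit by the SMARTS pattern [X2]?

2

Check the 17 heavy atoms by environment: 9× C (X4) → no; 2× N (X3) → no; 1× C (X2) → match; 1× N (X1) → no; 1× C (X3) → no; 1× O (X1) → no; 1× O (X2) → match; 1× Cl (X1) → no.
Summing the matching environments: 1 + 1 = 2 matching atoms.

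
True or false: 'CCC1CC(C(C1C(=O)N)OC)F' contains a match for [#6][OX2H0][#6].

True

The pattern [#6][OX2H0][#6] describes an aliphatic oxygen bridging two carbons with no H on the oxygen — an ether.
The molecule carries a methoxy ether (-OCH3), whose atoms satisfy every constraint of the query, so the pattern matches.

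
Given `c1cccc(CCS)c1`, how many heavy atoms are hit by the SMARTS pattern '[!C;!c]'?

1

Check the 9 heavy atoms by environment: 2× C → no; 1× S → match; 6× c (aromatic) → no.
That gives 1 matching atom.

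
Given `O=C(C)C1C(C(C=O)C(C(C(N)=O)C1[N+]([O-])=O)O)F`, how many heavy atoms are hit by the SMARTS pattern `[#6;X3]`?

3

Check the 19 heavy atoms by environment: 7× C (X4) → no; 1× F (X1) → no; 3× C (X3) → match; 4× O (X1) → no; 1× N (X3) → no; 1× O (X2) → no; 1× N (charge +1, X3) → no; 1× O (charge -1, X1) → no.
That gives 3 matching atoms.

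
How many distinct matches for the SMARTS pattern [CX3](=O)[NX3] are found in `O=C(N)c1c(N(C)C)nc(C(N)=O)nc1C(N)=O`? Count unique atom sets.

[CX3](=O)[NX3] is the SMARTS for an amide: a carbonyl carbon bonded to a trivalent nitrogen.
The molecule carries 3 separate instances of a primary amide (-C(=O)NH2) meeting every constraint; each maps to a distinct set of atoms, giving 3 matches.

3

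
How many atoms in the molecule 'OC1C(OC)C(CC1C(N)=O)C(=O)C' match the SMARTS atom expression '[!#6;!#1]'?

The query [!#6;!#1] means: not carbon and not hydrogen — any heteroatom.
Check the 14 heavy atoms by environment: 9× C → no; 4× O → match; 1× N → match.
Summing the matching environments: 4 + 1 = 5 matching atoms.

5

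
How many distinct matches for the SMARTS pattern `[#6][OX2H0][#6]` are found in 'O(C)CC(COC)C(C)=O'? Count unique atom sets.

[#6][OX2H0][#6] is the SMARTS for an ether: an aliphatic oxygen bridging two carbons with no H on the oxygen.
The molecule carries 2 separate instances of a methoxy ether (-OCH3) meeting every constraint; each maps to a distinct set of atoms, giving 2 matches.

2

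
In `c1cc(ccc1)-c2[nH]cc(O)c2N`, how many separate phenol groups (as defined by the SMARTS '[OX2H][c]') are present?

1

[OX2H][c] is the SMARTS for a phenol: a hydroxyl oxygen attached to an aromatic carbon.
Exactly one fragment in the molecule meets all constraints, giving 1 match.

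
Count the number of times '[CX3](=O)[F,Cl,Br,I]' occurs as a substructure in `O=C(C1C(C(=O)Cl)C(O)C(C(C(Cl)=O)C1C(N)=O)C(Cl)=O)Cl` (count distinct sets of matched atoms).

[CX3](=O)[F,Cl,Br,I] is the SMARTS for an acyl halide: a carbonyl carbon bonded to a halogen.
The molecule carries 4 separate instances of an acyl chloride (-C(=O)Cl) meeting every constraint; each maps to a distinct set of atoms, giving 4 matches.

4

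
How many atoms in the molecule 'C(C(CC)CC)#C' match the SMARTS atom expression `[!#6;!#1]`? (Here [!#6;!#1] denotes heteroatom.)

0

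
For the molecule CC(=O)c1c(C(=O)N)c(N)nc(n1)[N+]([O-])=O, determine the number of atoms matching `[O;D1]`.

Check the 16 heavy atoms by environment: 2× n (aromatic, D2) → no; 4× c (aromatic, D3) → no; 2× C (D3) → no; 3× O (D1) → match; 2× N (D1) → no; 1× C (D1) → no; 1× N (charge +1, D3) → no; 1× O (charge -1, D1) → match.
Summing the matching environments: 3 + 1 = 4 matching atoms.

4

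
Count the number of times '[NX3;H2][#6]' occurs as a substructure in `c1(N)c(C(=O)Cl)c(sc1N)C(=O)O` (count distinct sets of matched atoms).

2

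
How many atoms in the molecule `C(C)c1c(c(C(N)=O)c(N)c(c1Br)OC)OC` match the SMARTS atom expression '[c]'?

6

The query [c] means: lowercase c matches aromatic carbon only.
Check the 17 heavy atoms by environment: 6× c (aromatic) → match; 3× O → no; 5× C → no; 2× N → no; 1× Br → no.
That gives 6 matching atoms.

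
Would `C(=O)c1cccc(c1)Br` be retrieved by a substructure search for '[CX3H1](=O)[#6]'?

Yes

The pattern [CX3H1](=O)[#6] describes an sp2 carbon with one H, double-bonded to O and single-bonded to carbon — an aldehyde.
The molecule carries an aldehyde (-CHO), whose atoms satisfy every constraint of the query, so the pattern matches.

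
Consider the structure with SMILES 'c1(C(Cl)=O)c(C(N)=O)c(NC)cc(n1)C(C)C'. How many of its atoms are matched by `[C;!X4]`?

2

The query [C;!X4] means: aliphatic carbon that does not have four total connections.
Check the 17 heavy atoms by environment: 1× n (aromatic, X2) → no; 5× c (aromatic, X3) → no; 2× C (X3) → match; 2× O (X1) → no; 1× Cl (X1) → no; 4× C (X4) → no; 2× N (X3) → no.
That gives 2 matching atoms.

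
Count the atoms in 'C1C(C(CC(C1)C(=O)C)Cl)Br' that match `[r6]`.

The query [r6] means: r6 matches atoms in a six-membered ring.
Check the 11 heavy atoms by environment: 6× C (in 6-ring) → match; 1× Br (acyclic) → no; 2× C (acyclic) → no; 1× O (acyclic) → no; 1× Cl (acyclic) → no.
That gives 6 matching atoms.

6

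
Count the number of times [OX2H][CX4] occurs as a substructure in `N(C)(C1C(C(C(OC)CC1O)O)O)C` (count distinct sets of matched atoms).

[OX2H][CX4] is the SMARTS for an aliphatic alcohol: a hydroxyl oxygen bound to an sp3 (X4) carbon.
The molecule carries 3 separate instances of a hydroxyl group (-OH) meeting every constraint; each maps to a distinct set of atoms, giving 3 matches.

3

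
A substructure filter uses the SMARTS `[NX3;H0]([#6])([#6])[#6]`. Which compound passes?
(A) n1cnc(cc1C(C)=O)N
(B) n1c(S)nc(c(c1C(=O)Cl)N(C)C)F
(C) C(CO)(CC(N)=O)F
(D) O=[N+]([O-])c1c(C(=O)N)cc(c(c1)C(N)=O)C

B

[NX3;H0]([#6])([#6])[#6] describes a trivalent nitrogen with no H, bonded to three carbons (a tertiary amine).
(A) has a primary amino group (-NH2) but the nitrogen has H2, not H0 with three carbons.
(B) contains a dimethylamino group (-N(CH3)2), which satisfies every atom and bond constraint.
(C) has a primary amide (-C(=O)NH2) but the amide nitrogen has H2 and only one carbon neighbour.
(D) has a primary amide (-C(=O)NH2) but the amide nitrogen has H2 and only one carbon neighbour.
So the answer is (B).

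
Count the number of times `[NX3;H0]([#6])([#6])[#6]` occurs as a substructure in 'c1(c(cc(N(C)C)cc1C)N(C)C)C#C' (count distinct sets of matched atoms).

2

[NX3;H0]([#6])([#6])[#6] is the SMARTS for a tertiary amine: a trivalent nitrogen with no H, bonded to three carbons.
The molecule carries 2 separate instances of a dimethylamino group (-N(CH3)2) meeting every constraint; each maps to a distinct set of atoms, giving 2 matches.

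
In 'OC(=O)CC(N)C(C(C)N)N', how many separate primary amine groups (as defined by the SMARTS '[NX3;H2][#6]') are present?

3

[NX3;H2][#6] is the SMARTS for a primary amine: a trivalent nitrogen with two H attached to carbon.
The molecule carries 3 separate instances of a primary amino group (-NH2) meeting every constraint; each maps to a distinct set of atoms, giving 3 matches.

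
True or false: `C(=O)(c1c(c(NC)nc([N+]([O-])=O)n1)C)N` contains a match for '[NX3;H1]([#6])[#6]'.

True

The pattern [NX3;H1]([#6])[#6] describes a trivalent nitrogen with one H, bonded to two carbons — a secondary amine.
The molecule carries an N-methylamino group (-NHCH3), whose atoms satisfy every constraint of the query, so the pattern matches.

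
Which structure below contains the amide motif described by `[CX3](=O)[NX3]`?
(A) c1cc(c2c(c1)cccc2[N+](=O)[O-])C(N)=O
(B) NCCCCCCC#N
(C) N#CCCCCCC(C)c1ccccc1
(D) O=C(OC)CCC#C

[CX3](=O)[NX3] describes a carbonyl carbon bonded to a trivalent nitrogen (an amide).
(A) contains a primary amide (-C(=O)NH2), which satisfies every atom and bond constraint.
(B) has a nitrile (-C#N) but the nitrile N is NX1 (triple-bonded), not NX3.
(C) has a nitrile (-C#N) but the nitrile N is NX1 (triple-bonded), not NX3.
(D) has a methyl-ester group (-C(=O)OCH3) but the carbonyl is bonded to O, not to an NX3 nitrogen.
So the answer is (A).

A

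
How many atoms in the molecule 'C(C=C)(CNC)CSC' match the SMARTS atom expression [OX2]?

The query [OX2] means: aliphatic oxygen with two total connections — ether, hydroxyl, or ester single-bond O.
Check the 9 heavy atoms by environment: 5× C (X4) → no; 2× C (X3) → no; 1× S (X2) → no; 1× N (X3) → no.
No environment satisfies the query, so 0 matching atoms.

0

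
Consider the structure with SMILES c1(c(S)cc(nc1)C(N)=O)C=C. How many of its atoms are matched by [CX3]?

3

Check the 12 heavy atoms by environment: 1× n (aromatic, X2) → no; 5× c (aromatic, X3) → no; 3× C (X3) → match; 1× O (X1) → no; 1× N (X3) → no; 1× S (X2) → no.
That gives 3 matching atoms.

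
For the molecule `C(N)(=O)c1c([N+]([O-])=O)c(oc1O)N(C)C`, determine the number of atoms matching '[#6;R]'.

4

The query [#6;R] means: carbon that is part of a ring.
Check the 15 heavy atoms by environment: 1× o (aromatic, in 5-ring) → no; 4× c (aromatic, in 5-ring) → match; 3× O (acyclic) → no; 1× N (charge +1, acyclic) → no; 1× O (charge -1, acyclic) → no; 2× N (acyclic) → no; 3× C (acyclic) → no.
That gives 4 matching atoms.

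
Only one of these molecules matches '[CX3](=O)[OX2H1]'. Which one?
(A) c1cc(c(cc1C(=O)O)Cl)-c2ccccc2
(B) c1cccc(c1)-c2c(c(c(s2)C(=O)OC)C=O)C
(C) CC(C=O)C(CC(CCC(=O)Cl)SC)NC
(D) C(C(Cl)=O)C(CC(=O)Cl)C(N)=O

[CX3](=O)[OX2H1] describes an sp2 carbon double-bonded to O and single-bonded to an -OH oxygen (a carboxylic acid).
(A) contains a carboxylic acid group (-C(=O)OH), which satisfies every atom and bond constraint.
(B) has an aldehyde (-CHO) but there is no singly-bonded oxygen on the carbonyl carbon.
(C) has an aldehyde (-CHO) but there is no singly-bonded oxygen on the carbonyl carbon.
(D) has a primary amide (-C(=O)NH2) but the carbonyl is bonded to N, not to an -OH oxygen.
So the answer is (A).

A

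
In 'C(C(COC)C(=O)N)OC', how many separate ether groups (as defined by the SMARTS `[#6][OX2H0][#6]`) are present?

2

[#6][OX2H0][#6] is the SMARTS for an ether: an aliphatic oxygen bridging two carbons with no H on the oxygen.
The molecule carries 2 separate instances of a methoxy ether (-OCH3) meeting every constraint; each maps to a distinct set of atoms, giving 2 matches.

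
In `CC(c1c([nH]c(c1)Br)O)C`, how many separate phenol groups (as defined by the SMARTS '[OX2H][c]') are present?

[OX2H][c] is the SMARTS for a phenol: a hydroxyl oxygen attached to an aromatic carbon.
Exactly one fragment in the molecule meets all constraints, giving 1 match.

1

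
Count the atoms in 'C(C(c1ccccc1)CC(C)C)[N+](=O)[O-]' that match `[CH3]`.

Check the 15 heavy atoms by environment: 2× C (H2) → no; 2× C (H1) → no; 1× c (aromatic, H0) → no; 5× c (aromatic, H1) → no; 1× N (charge +1, H0) → no; 1× O (charge -1, H0) → no; 1× O (H0) → no; 2× C (H3) → match.
That gives 2 matching atoms.

2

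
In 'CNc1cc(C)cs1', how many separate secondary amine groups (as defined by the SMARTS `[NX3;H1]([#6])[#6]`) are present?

1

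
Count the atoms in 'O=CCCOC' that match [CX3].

1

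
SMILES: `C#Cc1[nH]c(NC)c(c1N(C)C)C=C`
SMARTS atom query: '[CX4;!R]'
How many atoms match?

3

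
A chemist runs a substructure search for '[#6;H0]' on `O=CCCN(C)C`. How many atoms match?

0

The query [#6;H0] means: any carbon with no attached hydrogen.
Check the 7 heavy atoms by environment: 2× C (H2) → no; 1× C (H1) → no; 1× O (H0) → no; 1× N (H0) → no; 2× C (H3) → no.
No environment satisfies the query, so 0 matching atoms.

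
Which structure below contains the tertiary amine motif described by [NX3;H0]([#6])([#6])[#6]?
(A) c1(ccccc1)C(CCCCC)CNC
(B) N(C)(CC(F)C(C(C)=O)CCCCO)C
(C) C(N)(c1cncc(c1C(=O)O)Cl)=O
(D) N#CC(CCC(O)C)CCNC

B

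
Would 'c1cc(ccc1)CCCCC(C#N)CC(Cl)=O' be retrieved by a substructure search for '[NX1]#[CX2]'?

Yes

The pattern [NX1]#[CX2] describes a nitrogen triple-bonded to a two-connected carbon — a nitrile.
The molecule carries a nitrile (-C#N), whose atoms satisfy every constraint of the query, so the pattern matches.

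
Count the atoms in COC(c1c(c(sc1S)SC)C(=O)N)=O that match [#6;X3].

6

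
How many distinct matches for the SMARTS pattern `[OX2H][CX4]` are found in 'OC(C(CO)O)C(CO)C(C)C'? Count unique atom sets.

[OX2H][CX4] is the SMARTS for an aliphatic alcohol: a hydroxyl oxygen bound to an sp3 (X4) carbon.
The molecule carries 4 separate instances of a hydroxyl group (-OH) meeting every constraint; each maps to a distinct set of atoms, giving 4 matches.

4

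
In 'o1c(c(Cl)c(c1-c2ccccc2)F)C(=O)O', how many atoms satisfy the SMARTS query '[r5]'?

Check the 16 heavy atoms by environment: 1× o (aromatic, in 5-ring) → match; 4× c (aromatic, in 5-ring) → match; 1× C (acyclic) → no; 2× O (acyclic) → no; 1× F (acyclic) → no; 6× c (aromatic, in 6-ring) → no; 1× Cl (acyclic) → no.
Summing the matching environments: 1 + 4 = 5 matching atoms.

5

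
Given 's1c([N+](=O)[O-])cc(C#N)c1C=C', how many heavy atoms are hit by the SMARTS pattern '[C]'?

The query [C] means: uppercase C matches aliphatic (non-aromatic) carbon only.
Check the 12 heavy atoms by environment: 1× s (aromatic) → no; 4× c (aromatic) → no; 1× N (charge +1) → no; 1× O (charge -1) → no; 1× O → no; 3× C → match; 1× N → no.
That gives 3 matching atoms.

3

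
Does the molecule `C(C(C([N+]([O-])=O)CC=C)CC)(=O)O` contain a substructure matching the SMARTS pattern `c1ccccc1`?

No

The pattern c1ccccc1 describes six aromatic carbons in a ring — a benzene ring.
The closest candidate here is a methyl group (-CH3), but no six-membered all-carbon aromatic ring is present. No other fragment satisfies the full query, so there is no match.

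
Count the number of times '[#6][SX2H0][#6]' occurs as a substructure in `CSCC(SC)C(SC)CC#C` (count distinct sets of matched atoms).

[#6][SX2H0][#6] is the SMARTS for a thioether: an aliphatic sulfur bridging two carbons with no H on the sulfur.
The molecule carries 3 separate instances of a methylthio ether (-SCH3) meeting every constraint; each maps to a distinct set of atoms, giving 3 matches.

3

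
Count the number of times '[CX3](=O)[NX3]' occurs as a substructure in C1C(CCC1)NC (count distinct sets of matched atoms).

0

[CX3](=O)[NX3] is the SMARTS for an amide: a carbonyl carbon bonded to a trivalent nitrogen.
No fragment in the molecule satisfies every constraint, giving 0 matches.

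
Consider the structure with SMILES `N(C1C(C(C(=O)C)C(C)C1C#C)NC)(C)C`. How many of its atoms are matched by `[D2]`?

2

The query [D2] means: atom with exactly two heavy-atom neighbours.
Check the 16 heavy atoms by environment: 6× C (D3) → no; 1× C (D2) → match; 6× C (D1) → no; 1× N (D3) → no; 1× O (D1) → no; 1× N (D2) → match.
Summing the matching environments: 1 + 1 = 2 matching atoms.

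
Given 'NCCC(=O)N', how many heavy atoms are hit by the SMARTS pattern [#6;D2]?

2

The query [#6;D2] means: any carbon bonded to exactly two heavy atoms.
Check the 6 heavy atoms by environment: 2× C (D2) → match; 2× N (D1) → no; 1× C (D3) → no; 1× O (D1) → no.
That gives 2 matching atoms.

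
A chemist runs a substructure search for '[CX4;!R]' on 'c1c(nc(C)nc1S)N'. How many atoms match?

1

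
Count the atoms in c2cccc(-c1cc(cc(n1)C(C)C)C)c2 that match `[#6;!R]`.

4

The query [#6;!R] means: carbon not in any ring.
Check the 16 heavy atoms by environment: 1× n (aromatic, in 6-ring) → no; 11× c (aromatic, in 6-ring) → no; 4× C (acyclic) → match.
That gives 4 matching atoms.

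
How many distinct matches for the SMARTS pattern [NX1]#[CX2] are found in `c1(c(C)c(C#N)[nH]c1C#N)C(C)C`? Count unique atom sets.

2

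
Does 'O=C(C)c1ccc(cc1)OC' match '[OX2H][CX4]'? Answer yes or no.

The pattern [OX2H][CX4] describes a hydroxyl oxygen bound to an sp3 (X4) carbon — an aliphatic alcohol.
The closest candidate here is a methoxy ether (-OCH3), but the oxygen has H0 (ether), not H1. No other fragment satisfies the full query, so there is no match.

No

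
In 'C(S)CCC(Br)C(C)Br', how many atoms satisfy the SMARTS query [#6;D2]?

3

Check the 9 heavy atoms by environment: 3× C (D2) → match; 2× C (D3) → no; 1× C (D1) → no; 2× Br (D1) → no; 1× S (D1) → no.
That gives 3 matching atoms.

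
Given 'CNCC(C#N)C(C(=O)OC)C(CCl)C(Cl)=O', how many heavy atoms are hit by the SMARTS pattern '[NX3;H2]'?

The query [NX3;H2] means: aliphatic N with 3 total connections, two of them H — an -NH2 nitrogen (amine or amide).
Check the 17 heavy atoms by environment: 2× C (H2, X4) → no; 3× C (H1, X4) → no; 1× N (H1, X3) → no; 2× C (H3, X4) → no; 1× C (H0, X2) → no; 1× N (H0, X1) → no; 2× C (H0, X3) → no; 2× O (H0, X1) → no; 1× O (H0, X2) → no; 2× Cl (H0, X1) → no.
No environment satisfies the query, so 0 matching atoms.

0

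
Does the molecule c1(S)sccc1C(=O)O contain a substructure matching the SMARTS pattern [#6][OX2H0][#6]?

No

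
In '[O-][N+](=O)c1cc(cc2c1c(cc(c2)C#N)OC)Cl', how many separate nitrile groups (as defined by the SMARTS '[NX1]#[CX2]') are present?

1

[NX1]#[CX2] is the SMARTS for a nitrile: a nitrogen triple-bonded to a two-connected carbon.
Exactly one fragment in the molecule meets all constraints, giving 1 match.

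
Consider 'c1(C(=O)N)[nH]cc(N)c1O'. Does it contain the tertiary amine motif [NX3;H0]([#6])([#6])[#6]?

No

The pattern [NX3;H0]([#6])([#6])[#6] describes a trivalent nitrogen with no H, bonded to three carbons — a tertiary amine.
The closest candidate here is a primary amide (-C(=O)NH2), but the amide nitrogen has H2 and only one carbon neighbour. No other fragment satisfies the full query, so there is no match.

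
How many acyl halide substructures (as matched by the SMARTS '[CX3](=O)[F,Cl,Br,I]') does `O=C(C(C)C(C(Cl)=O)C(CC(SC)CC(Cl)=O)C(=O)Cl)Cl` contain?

[CX3](=O)[F,Cl,Br,I] is the SMARTS for an acyl halide: a carbonyl carbon bonded to a halogen.
The molecule carries 4 separate instances of an acyl chloride (-C(=O)Cl) meeting every constraint; each maps to a distinct set of atoms, giving 4 matches.

4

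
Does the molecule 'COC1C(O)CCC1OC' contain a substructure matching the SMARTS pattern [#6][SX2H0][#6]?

No

The pattern [#6][SX2H0][#6] describes an aliphatic sulfur bridging two carbons with no H on the sulfur — a thioether.
The closest candidate here is a methoxy ether (-OCH3), but the bridging atom is O, not S. No other fragment satisfies the full query, so there is no match.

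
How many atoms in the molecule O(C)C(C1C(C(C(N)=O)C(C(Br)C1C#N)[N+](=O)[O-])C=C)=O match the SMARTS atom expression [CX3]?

The query [CX3] means: C with X3: aliphatic carbon with exactly 3 total connections.
Check the 21 heavy atoms by environment: 7× C (X4) → no; 1× C (X2) → no; 1× N (X1) → no; 1× Br (X1) → no; 4× C (X3) → match; 1× N (charge +1, X3) → no; 1× O (charge -1, X1) → no; 3× O (X1) → no; 1× N (X3) → no; 1× O (X2) → no.
That gives 4 matching atoms.

4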